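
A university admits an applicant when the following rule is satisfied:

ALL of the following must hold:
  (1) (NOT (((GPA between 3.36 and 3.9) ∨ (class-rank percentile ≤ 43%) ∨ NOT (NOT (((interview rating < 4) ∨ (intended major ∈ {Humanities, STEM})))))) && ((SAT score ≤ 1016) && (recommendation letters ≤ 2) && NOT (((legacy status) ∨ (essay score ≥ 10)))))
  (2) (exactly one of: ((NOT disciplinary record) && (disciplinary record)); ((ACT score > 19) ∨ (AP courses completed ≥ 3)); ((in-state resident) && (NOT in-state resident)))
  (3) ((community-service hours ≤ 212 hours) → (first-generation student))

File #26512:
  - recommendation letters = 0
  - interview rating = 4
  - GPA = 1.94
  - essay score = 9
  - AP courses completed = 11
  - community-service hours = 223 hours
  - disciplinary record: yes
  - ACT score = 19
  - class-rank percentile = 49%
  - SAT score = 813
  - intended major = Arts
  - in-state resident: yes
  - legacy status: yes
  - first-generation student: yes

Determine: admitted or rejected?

Rejected

Atomic conditions:
  GPA between 3.36 and 3.9: 1.94 in [3.36, 3.9] is false
  class-rank percentile ≤ 43%: 49 ≤ 43 is false
  interview rating < 4: 4 < 4 is false
  intended major ∈ {Humanities, STEM}: Arts is not in the set → false
  SAT score ≤ 1016: 813 ≤ 1016 is true
  recommendation letters ≤ 2: 0 ≤ 2 is true
  legacy status: yes → true
  essay score ≥ 10: 9 ≥ 10 is false
  NOT disciplinary record: yes → false
  disciplinary record: yes → true
  ACT score > 19: 19 > 19 is false
  AP courses completed ≥ 3: 11 ≥ 3 is true
  in-state resident: yes → true
  NOT in-state resident: yes → false
  community-service hours ≤ 212 hours: 223 ≤ 212 is false
  first-generation student: yes → true
Combine:
[1.1.1.3.1.1] false OR false = false
[1.1.1.3.1] NOT false = true
[1.1.1.3] NOT true = false
[1.1.1] false OR false OR false = false
[1.1] NOT false = true
[1.2.3.1] true OR false = true
[1.2.3] NOT true = false
[1.2] true AND true AND false = false
[1] true AND false = false
[2.1] false AND true = false
[2.2] false OR true = true
[2.3] true AND false = false
[2] exactly-one(false, true, false) = true
[3] false → true (antecedent false ⇒ implication holds) = true
[root] false AND true AND true = false
Overall: false → rejected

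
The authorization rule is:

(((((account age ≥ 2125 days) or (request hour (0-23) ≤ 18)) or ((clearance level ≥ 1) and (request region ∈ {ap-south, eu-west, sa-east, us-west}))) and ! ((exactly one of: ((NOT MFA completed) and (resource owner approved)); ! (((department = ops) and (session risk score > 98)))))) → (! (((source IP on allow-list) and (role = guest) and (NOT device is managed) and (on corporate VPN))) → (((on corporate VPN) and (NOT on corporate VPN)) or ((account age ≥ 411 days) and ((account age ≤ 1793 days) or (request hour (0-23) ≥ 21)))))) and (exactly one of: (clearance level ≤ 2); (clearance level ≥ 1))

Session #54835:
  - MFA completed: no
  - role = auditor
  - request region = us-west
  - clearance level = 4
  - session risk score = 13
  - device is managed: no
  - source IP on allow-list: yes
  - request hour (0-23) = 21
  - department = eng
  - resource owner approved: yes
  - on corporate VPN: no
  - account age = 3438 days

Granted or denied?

Granted

Atomic conditions:
  account age ≥ 2125 days: 3438 ≥ 2125 is true
  request hour (0-23) ≤ 18: 21 ≤ 18 is false
  clearance level ≥ 1: 4 ≥ 1 is true
  request region ∈ {ap-south, eu-west, sa-east, us-west}: us-west is in the set → true
  NOT MFA completed: no → true
  resource owner approved: yes → true
  department = ops: eng == ops is false
  session risk score > 98: 13 > 98 is false
  source IP on allow-list: yes → true
  role = guest: auditor == guest is false
  NOT device is managed: no → true
  on corporate VPN: no → false
  NOT on corporate VPN: no → true
  account age ≥ 411 days: 3438 ≥ 411 is true
  account age ≤ 1793 days: 3438 ≤ 1793 is false
  request hour (0-23) ≥ 21: 21 ≥ 21 is true
  clearance level ≤ 2: 4 ≤ 2 is false
Combine:
[1.1.1.1] true OR false = true
[1.1.1.2] true AND true = true
[1.1.1] true OR true = true
[1.1.2.1.1] true AND true = true
[1.1.2.1.2.1] false AND false = false
[1.1.2.1.2] NOT false = true
[1.1.2.1] exactly-one(true, true) = false
[1.1.2] NOT false = true
[1.1] true AND true = true
[1.2.1.1] true AND false AND true AND false = false
[1.2.1] NOT false = true
[1.2.2.1] false AND true = false
[1.2.2.2.2] false OR true = true
[1.2.2.2] true AND true = true
[1.2.2] false OR true = true
[1.2] true → true = true
[1] true → true = true
[2] exactly-one(false, true) = true
[root] true AND true = true
Overall: true → granted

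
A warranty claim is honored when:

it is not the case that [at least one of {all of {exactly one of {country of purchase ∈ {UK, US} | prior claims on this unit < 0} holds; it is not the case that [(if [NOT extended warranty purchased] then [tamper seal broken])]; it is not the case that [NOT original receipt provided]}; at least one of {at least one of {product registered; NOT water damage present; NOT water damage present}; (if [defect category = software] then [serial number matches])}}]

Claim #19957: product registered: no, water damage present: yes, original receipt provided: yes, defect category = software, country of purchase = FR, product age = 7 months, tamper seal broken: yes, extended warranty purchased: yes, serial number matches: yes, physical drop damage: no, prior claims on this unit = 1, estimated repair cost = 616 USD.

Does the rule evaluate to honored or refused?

Refused

Atomic conditions:
  country of purchase ∈ {UK, US}: FR is not in the set → false
  prior claims on this unit < 0: 1 < 0 is false
  NOT extended warranty purchased: yes → false
  tamper seal broken: yes → true
  NOT original receipt provided: yes → false
  product registered: no → false
  NOT water damage present: yes → false
  defect category = software: software == software is true
  serial number matches: yes → true
Combine:
[1.1.1] exactly-one(false, false) = false
[1.1.2.1] false → true (antecedent false ⇒ implication holds) = true
[1.1.2] NOT true = false
[1.1.3] NOT false = true
[1.1] false AND false AND true = false
[1.2.1] false OR false OR false = false
[1.2.2] true → true = true
[1.2] false OR true = true
[1] false OR true = true
[root] NOT true = false
Overall: false → refused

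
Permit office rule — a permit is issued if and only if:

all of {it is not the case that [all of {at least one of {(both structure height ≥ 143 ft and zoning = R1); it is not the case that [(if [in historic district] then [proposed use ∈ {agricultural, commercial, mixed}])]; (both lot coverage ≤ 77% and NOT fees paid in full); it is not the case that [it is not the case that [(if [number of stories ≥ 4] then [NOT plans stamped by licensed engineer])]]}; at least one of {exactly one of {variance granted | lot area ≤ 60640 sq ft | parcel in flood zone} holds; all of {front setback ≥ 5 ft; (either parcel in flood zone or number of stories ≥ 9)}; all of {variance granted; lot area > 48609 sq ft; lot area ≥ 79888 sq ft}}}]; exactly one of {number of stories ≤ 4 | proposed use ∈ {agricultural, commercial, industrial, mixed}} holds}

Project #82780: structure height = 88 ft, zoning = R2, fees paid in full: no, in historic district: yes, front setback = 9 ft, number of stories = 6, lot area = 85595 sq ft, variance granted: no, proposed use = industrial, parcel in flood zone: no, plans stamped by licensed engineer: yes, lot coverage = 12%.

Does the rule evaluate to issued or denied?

Atomic conditions:
  structure height ≥ 143 ft: 88 ≥ 143 is false
  zoning = R1: R2 == R1 is false
  in historic district: yes → true
  proposed use ∈ {agricultural, commercial, mixed}: industrial is not in the set → false
  lot coverage ≤ 77%: 12 ≤ 77 is true
  NOT fees paid in full: no → true
  number of stories ≥ 4: 6 ≥ 4 is true
  NOT plans stamped by licensed engineer: yes → false
  variance granted: no → false
  lot area ≤ 60640 sq ft: 85595 ≤ 60640 is false
  parcel in flood zone: no → false
  front setback ≥ 5 ft: 9 ≥ 5 is true
  number of stories ≥ 9: 6 ≥ 9 is false
  lot area > 48609 sq ft: 85595 > 48609 is true
  lot area ≥ 79888 sq ft: 85595 ≥ 79888 is true
  number of stories ≤ 4: 6 ≤ 4 is false
  proposed use ∈ {agricultural, commercial, industrial, mixed}: industrial is in the set → true
Combine:
[1.1.1.1] false AND false = false
[1.1.1.2.1] true → false = false
[1.1.1.2] NOT false = true
[1.1.1.3] true AND true = true
[1.1.1.4.1.1] true → false = false
[1.1.1.4.1] NOT false = true
[1.1.1.4] NOT true = false
[1.1.1] false OR true OR true OR false = true
[1.1.2.1] exactly-one(false, false, false) = false
[1.1.2.2.2] false OR false = false
[1.1.2.2] true AND false = false
[1.1.2.3] false AND true AND true = false
[1.1.2] false OR false OR false = false
[1.1] true AND false = false
[1] NOT false = true
[2] exactly-one(false, true) = true
[root] true AND true = true
Overall: true → issued

Issued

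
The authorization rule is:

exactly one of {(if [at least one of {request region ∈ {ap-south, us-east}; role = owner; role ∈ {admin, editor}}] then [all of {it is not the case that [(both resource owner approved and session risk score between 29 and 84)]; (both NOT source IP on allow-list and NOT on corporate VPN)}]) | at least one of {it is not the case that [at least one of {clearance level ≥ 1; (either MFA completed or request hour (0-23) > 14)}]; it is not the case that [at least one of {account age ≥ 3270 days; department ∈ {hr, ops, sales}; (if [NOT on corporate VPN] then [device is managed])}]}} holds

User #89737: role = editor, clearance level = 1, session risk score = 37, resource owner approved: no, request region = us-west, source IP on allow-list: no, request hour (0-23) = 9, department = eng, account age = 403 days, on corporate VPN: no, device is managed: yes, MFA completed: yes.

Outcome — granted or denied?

Granted

Atomic conditions:
  request region ∈ {ap-south, us-east}: us-west is not in the set → false
  role = owner: editor == owner is false
  role ∈ {admin, editor}: editor is in the set → true
  resource owner approved: no → false
  session risk score between 29 and 84: 37 in [29, 84] is true
  NOT source IP on allow-list: no → true
  NOT on corporate VPN: no → true
  clearance level ≥ 1: 1 ≥ 1 is true
  MFA completed: yes → true
  request hour (0-23) > 14: 9 > 14 is false
  account age ≥ 3270 days: 403 ≥ 3270 is false
  department ∈ {hr, ops, sales}: eng is not in the set → false
  device is managed: yes → true
Combine:
[1.1] false OR false OR true = true
[1.2.1.1] false AND true = false
[1.2.1] NOT false = true
[1.2.2] true AND true = true
[1.2] true AND true = true
[1] true → true = true
[2.1.1.2] true OR false = true
[2.1.1] true OR true = true
[2.1] NOT true = false
[2.2.1.3] true → true = true
[2.2.1] false OR false OR true = true
[2.2] NOT true = false
[2] false OR false = false
[root] exactly-one(true, false) = true
Overall: true → granted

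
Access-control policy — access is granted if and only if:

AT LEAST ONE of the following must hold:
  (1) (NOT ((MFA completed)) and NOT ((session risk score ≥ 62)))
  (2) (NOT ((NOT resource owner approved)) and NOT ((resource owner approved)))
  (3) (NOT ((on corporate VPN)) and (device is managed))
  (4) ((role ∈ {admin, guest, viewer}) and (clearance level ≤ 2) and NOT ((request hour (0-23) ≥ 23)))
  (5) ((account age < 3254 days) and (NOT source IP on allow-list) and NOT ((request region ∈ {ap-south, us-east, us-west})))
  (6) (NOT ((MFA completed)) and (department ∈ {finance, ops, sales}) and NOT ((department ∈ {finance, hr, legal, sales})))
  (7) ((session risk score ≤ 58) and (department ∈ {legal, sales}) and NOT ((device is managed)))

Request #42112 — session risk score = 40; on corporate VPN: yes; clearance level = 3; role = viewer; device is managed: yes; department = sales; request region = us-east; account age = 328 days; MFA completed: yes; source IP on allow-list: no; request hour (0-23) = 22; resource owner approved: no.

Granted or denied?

Denied

Atomic conditions:
  MFA completed: yes → true
  session risk score ≥ 62: 40 ≥ 62 is false
  NOT resource owner approved: no → true
  resource owner approved: no → false
  on corporate VPN: yes → true
  device is managed: yes → true
  role ∈ {admin, guest, viewer}: viewer is in the set → true
  clearance level ≤ 2: 3 ≤ 2 is false
  request hour (0-23) ≥ 23: 22 ≥ 23 is false
  account age < 3254 days: 328 < 3254 is true
  NOT source IP on allow-list: no → true
  request region ∈ {ap-south, us-east, us-west}: us-east is in the set → true
  department ∈ {finance, ops, sales}: sales is in the set → true
  department ∈ {finance, hr, legal, sales}: sales is in the set → true
  session risk score ≤ 58: 40 ≤ 58 is true
  department ∈ {legal, sales}: sales is in the set → true
Combine:
[1.1] NOT true = false
[1.2] NOT false = true
[1] false AND true = false
[2.1] NOT true = false
[2.2] NOT false = true
[2] false AND true = false
[3.1] NOT true = false
[3] false AND true = false
[4.3] NOT false = true
[4] true AND false AND true = false
[5.3] NOT true = false
[5] true AND true AND false = false
[6.1] NOT true = false
[6.3] NOT true = false
[6] false AND true AND false = false
[7.3] NOT true = false
[7] true AND true AND false = false
[root] false OR false OR false OR false OR false OR false OR false = false
Overall: false → denied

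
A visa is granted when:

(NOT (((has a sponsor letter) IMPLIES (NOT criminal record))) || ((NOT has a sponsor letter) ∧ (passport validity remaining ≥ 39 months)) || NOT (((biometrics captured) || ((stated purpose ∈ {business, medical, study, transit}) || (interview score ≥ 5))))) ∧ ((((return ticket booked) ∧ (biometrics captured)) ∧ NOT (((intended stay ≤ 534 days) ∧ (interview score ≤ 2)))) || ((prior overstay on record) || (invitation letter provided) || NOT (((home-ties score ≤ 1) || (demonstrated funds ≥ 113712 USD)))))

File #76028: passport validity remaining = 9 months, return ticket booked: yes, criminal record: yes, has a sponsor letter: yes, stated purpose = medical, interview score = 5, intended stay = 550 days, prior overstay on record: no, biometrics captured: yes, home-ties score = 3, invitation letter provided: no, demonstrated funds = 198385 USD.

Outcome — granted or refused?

Granted

Atomic conditions:
  has a sponsor letter: yes → true
  NOT criminal record: yes → false
  NOT has a sponsor letter: yes → false
  passport validity remaining ≥ 39 months: 9 ≥ 39 is false
  biometrics captured: yes → true
  stated purpose ∈ {business, medical, study, transit}: medical is in the set → true
  interview score ≥ 5: 5 ≥ 5 is true
  return ticket booked: yes → true
  intended stay ≤ 534 days: 550 ≤ 534 is false
  interview score ≤ 2: 5 ≤ 2 is false
  prior overstay on record: no → false
  invitation letter provided: no → false
  home-ties score ≤ 1: 3 ≤ 1 is false
  demonstrated funds ≥ 113712 USD: 198385 ≥ 113712 is true
Combine:
[1.1.1] true → false = false
[1.1] NOT false = true
[1.2] false AND false = false
[1.3.1.2] true OR true = true
[1.3.1] true OR true = true
[1.3] NOT true = false
[1] true OR false OR false = true
[2.1.1] true AND true = true
[2.1.2.1] false AND false = false
[2.1.2] NOT false = true
[2.1] true AND true = true
[2.2.3.1] false OR true = true
[2.2.3] NOT true = false
[2.2] false OR false OR false = false
[2] true OR false = true
[root] true AND true = true
Overall: true → granted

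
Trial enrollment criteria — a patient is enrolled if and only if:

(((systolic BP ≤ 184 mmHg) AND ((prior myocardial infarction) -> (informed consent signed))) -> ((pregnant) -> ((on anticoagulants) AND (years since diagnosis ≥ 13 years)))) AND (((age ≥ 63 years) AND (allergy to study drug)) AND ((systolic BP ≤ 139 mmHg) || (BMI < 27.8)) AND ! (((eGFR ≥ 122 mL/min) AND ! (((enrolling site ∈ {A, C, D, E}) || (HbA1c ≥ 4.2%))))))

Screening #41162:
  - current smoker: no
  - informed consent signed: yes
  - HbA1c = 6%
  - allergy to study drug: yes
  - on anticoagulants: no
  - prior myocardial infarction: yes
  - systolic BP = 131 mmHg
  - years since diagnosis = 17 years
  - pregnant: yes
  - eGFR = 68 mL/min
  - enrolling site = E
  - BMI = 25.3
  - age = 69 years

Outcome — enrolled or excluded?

Excluded

Atomic conditions:
  systolic BP ≤ 184 mmHg: 131 ≤ 184 is true
  prior myocardial infarction: yes → true
  informed consent signed: yes → true
  pregnant: yes → true
  on anticoagulants: no → false
  years since diagnosis ≥ 13 years: 17 ≥ 13 is true
  age ≥ 63 years: 69 ≥ 63 is true
  allergy to study drug: yes → true
  systolic BP ≤ 139 mmHg: 131 ≤ 139 is true
  BMI < 27.8: 25.3 < 27.8 is true
  eGFR ≥ 122 mL/min: 68 ≥ 122 is false
  enrolling site ∈ {A, C, D, E}: E is in the set → true
  HbA1c ≥ 4.2%: 6 ≥ 4.2 is true
Combine:
[1.1.2] true → true = true
[1.1] true AND true = true
[1.2.2] false AND true = false
[1.2] true → false = false
[1] true → false = false
[2.1] true AND true = true
[2.2] true OR true = true
[2.3.1.2.1] true OR true = true
[2.3.1.2] NOT true = false
[2.3.1] false AND false = false
[2.3] NOT false = true
[2] true AND true AND true = true
[root] false AND true = false
Overall: false → excluded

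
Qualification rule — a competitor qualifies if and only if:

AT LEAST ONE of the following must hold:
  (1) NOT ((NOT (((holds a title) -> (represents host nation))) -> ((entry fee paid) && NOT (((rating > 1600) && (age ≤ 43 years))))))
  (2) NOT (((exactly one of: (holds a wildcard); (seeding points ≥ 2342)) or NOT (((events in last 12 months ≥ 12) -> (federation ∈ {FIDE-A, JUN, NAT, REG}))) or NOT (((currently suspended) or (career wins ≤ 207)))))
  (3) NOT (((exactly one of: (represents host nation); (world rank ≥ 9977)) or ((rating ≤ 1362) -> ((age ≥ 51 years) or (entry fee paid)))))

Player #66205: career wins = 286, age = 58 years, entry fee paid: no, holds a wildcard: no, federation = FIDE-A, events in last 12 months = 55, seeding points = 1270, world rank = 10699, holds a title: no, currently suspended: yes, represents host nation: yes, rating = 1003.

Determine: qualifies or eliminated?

Atomic conditions:
  holds a title: no → false
  represents host nation: yes → true
  entry fee paid: no → false
  rating > 1600: 1003 > 1600 is false
  age ≤ 43 years: 58 ≤ 43 is false
  holds a wildcard: no → false
  seeding points ≥ 2342: 1270 ≥ 2342 is false
  events in last 12 months ≥ 12: 55 ≥ 12 is true
  federation ∈ {FIDE-A, JUN, NAT, REG}: FIDE-A is in the set → true
  currently suspended: yes → true
  career wins ≤ 207: 286 ≤ 207 is false
  world rank ≥ 9977: 10699 ≥ 9977 is true
  rating ≤ 1362: 1003 ≤ 1362 is true
  age ≥ 51 years: 58 ≥ 51 is true
Combine:
[1.1.1.1] false → true (antecedent false ⇒ implication holds) = true
[1.1.1] NOT true = false
[1.1.2.2.1] false AND false = false
[1.1.2.2] NOT false = true
[1.1.2] false AND true = false
[1.1] false → false (antecedent false ⇒ implication holds) = true
[1] NOT true = false
[2.1.1] exactly-one(false, false) = false
[2.1.2.1] true → true = true
[2.1.2] NOT true = false
[2.1.3.1] true OR false = true
[2.1.3] NOT true = false
[2.1] false OR false OR false = false
[2] NOT false = true
[3.1.1] exactly-one(true, true) = false
[3.1.2.2] true OR false = true
[3.1.2] true → true = true
[3.1] false OR true = true
[3] NOT true = false
[root] false OR true OR false = true
Overall: true → qualifies

Qualifies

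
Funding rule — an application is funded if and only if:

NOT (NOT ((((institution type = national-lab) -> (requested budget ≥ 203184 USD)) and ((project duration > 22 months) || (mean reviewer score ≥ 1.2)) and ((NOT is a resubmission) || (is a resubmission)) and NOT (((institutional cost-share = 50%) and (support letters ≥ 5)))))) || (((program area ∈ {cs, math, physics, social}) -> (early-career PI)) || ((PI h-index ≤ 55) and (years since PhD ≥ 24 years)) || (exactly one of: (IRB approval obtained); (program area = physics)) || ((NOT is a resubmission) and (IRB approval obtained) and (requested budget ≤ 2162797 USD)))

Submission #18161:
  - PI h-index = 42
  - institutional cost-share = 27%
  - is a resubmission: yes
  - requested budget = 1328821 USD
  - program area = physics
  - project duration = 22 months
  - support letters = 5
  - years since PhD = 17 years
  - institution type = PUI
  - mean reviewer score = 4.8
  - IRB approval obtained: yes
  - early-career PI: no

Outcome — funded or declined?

Funded

Atomic conditions:
  institution type = national-lab: PUI == national-lab is false
  requested budget ≥ 203184 USD: 1328821 ≥ 203184 is true
  project duration > 22 months: 22 > 22 is false
  mean reviewer score ≥ 1.2: 4.8 ≥ 1.2 is true
  NOT is a resubmission: yes → false
  is a resubmission: yes → true
  institutional cost-share = 50%: 27 == 50 is false
  support letters ≥ 5: 5 ≥ 5 is true
  program area ∈ {cs, math, physics, social}: physics is in the set → true
  early-career PI: no → false
  PI h-index ≤ 55: 42 ≤ 55 is true
  years since PhD ≥ 24 years: 17 ≥ 24 is false
  IRB approval obtained: yes → true
  program area = physics: physics == physics is true
  requested budget ≤ 2162797 USD: 1328821 ≤ 2162797 is true
Combine:
[1.1.1.1] false → true (antecedent false ⇒ implication holds) = true
[1.1.1.2] false OR true = true
[1.1.1.3] false OR true = true
[1.1.1.4.1] false AND true = false
[1.1.1.4] NOT false = true
[1.1.1] true AND true AND true AND true = true
[1.1] NOT true = false
[1] NOT false = true
[2.1] true → false = false
[2.2] true AND false = false
[2.3] exactly-one(true, true) = false
[2.4] false AND true AND true = false
[2] false OR false OR false OR false = false
[root] true OR false = true
Overall: true → funded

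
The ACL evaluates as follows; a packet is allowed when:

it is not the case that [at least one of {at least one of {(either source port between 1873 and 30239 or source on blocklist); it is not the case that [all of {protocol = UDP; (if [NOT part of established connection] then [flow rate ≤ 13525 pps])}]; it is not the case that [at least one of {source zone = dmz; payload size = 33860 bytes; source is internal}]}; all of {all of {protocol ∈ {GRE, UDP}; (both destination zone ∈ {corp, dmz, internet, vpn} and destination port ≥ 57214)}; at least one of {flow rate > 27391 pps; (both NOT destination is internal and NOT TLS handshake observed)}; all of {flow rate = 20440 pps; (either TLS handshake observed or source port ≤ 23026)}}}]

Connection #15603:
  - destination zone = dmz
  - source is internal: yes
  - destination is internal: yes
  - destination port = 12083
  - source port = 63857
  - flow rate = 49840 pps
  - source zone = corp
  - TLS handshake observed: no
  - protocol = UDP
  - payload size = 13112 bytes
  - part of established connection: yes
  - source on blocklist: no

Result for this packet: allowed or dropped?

Allowed

Atomic conditions:
  source port between 1873 and 30239: 63857 in [1873, 30239] is false
  source on blocklist: no → false
  protocol = UDP: UDP == UDP is true
  NOT part of established connection: yes → false
  flow rate ≤ 13525 pps: 49840 ≤ 13525 is false
  source zone = dmz: corp == dmz is false
  payload size = 33860 bytes: 13112 == 33860 is false
  source is internal: yes → true
  protocol ∈ {GRE, UDP}: UDP is in the set → true
  destination zone ∈ {corp, dmz, internet, vpn}: dmz is in the set → true
  destination port ≥ 57214: 12083 ≥ 57214 is false
  flow rate > 27391 pps: 49840 > 27391 is true
  NOT destination is internal: yes → false
  NOT TLS handshake observed: no → true
  flow rate = 20440 pps: 49840 == 20440 is false
  TLS handshake observed: no → false
  source port ≤ 23026: 63857 ≤ 23026 is false
Combine:
[1.1.1] false OR false = false
[1.1.2.1.2] false → false (antecedent false ⇒ implication holds) = true
[1.1.2.1] true AND true = true
[1.1.2] NOT true = false
[1.1.3.1] false OR false OR true = true
[1.1.3] NOT true = false
[1.1] false OR false OR false = false
[1.2.1.2] true AND false = false
[1.2.1] true AND false = false
[1.2.2.2] false AND true = false
[1.2.2] true OR false = true
[1.2.3.2] false OR false = false
[1.2.3] false AND false = false
[1.2] false AND true AND false = false
[1] false OR false = false
[root] NOT false = true
Overall: true → allowed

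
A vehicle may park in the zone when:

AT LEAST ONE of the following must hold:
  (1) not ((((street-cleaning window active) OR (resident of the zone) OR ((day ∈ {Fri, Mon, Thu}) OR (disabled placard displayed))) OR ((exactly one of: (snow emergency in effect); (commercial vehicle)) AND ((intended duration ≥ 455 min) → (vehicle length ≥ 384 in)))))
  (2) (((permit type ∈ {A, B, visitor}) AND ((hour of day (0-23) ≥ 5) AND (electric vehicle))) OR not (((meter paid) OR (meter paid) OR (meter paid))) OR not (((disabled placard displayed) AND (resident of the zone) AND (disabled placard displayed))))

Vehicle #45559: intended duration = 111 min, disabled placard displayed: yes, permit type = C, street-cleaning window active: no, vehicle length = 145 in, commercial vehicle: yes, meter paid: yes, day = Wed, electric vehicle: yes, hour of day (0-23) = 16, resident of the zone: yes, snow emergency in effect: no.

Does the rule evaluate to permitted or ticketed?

Ticketed

Atomic conditions:
  street-cleaning window active: no → false
  resident of the zone: yes → true
  day ∈ {Fri, Mon, Thu}: Wed is not in the set → false
  disabled placard displayed: yes → true
  snow emergency in effect: no → false
  commercial vehicle: yes → true
  intended duration ≥ 455 min: 111 ≥ 455 is false
  vehicle length ≥ 384 in: 145 ≥ 384 is false
  permit type ∈ {A, B, visitor}: C is not in the set → false
  hour of day (0-23) ≥ 5: 16 ≥ 5 is true
  electric vehicle: yes → true
  meter paid: yes → true
Combine:
[1.1.1.3] false OR true = true
[1.1.1] false OR true OR true = true
[1.1.2.1] exactly-one(false, true) = true
[1.1.2.2] false → false (antecedent false ⇒ implication holds) = true
[1.1.2] true AND true = true
[1.1] true OR true = true
[1] NOT true = false
[2.1.2] true AND true = true
[2.1] false AND true = false
[2.2.1] true OR true OR true = true
[2.2] NOT true = false
[2.3.1] true AND true AND true = true
[2.3] NOT true = false
[2] false OR false OR false = false
[root] false OR false = false
Overall: false → ticketed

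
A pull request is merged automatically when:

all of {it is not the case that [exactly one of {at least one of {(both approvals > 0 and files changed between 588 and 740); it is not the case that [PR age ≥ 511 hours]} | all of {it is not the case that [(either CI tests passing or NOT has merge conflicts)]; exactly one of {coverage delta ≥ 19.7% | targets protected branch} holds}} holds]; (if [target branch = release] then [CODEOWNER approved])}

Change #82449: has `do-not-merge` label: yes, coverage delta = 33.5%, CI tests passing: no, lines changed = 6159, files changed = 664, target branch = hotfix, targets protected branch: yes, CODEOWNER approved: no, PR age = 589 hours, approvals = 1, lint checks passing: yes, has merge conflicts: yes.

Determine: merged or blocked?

Atomic conditions:
  approvals > 0: 1 > 0 is true
  files changed between 588 and 740: 664 in [588, 740] is true
  PR age ≥ 511 hours: 589 ≥ 511 is true
  CI tests passing: no → false
  NOT has merge conflicts: yes → false
  coverage delta ≥ 19.7%: 33.5 ≥ 19.7 is true
  targets protected branch: yes → true
  target branch = release: hotfix == release is false
  CODEOWNER approved: no → false
Combine:
[1.1.1.1] true AND true = true
[1.1.1.2] NOT true = false
[1.1.1] true OR false = true
[1.1.2.1.1] false OR false = false
[1.1.2.1] NOT false = true
[1.1.2.2] exactly-one(true, true) = false
[1.1.2] true AND false = false
[1.1] exactly-one(true, false) = true
[1] NOT true = false
[2] false → false (antecedent false ⇒ implication holds) = true
[root] false AND true = false
Overall: false → blocked

Blocked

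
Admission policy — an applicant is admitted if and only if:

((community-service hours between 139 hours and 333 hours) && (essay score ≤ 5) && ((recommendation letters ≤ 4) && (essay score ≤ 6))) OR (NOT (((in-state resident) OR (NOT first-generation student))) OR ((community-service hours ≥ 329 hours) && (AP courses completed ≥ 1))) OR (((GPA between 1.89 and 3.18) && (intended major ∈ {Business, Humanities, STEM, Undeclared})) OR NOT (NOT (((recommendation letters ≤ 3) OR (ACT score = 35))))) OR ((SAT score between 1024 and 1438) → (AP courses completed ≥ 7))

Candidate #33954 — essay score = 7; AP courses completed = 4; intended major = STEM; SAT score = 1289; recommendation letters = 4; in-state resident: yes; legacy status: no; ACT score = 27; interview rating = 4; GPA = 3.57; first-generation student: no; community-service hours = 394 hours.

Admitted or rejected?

Atomic conditions:
  community-service hours between 139 hours and 333 hours: 394 in [139, 333] is false
  essay score ≤ 5: 7 ≤ 5 is false
  recommendation letters ≤ 4: 4 ≤ 4 is true
  essay score ≤ 6: 7 ≤ 6 is false
  in-state resident: yes → true
  NOT first-generation student: no → true
  community-service hours ≥ 329 hours: 394 ≥ 329 is true
  AP courses completed ≥ 1: 4 ≥ 1 is true
  GPA between 1.89 and 3.18: 3.57 in [1.89, 3.18] is false
  intended major ∈ {Business, Humanities, STEM, Undeclared}: STEM is in the set → true
  recommendation letters ≤ 3: 4 ≤ 3 is false
  ACT score = 35: 27 == 35 is false
  SAT score between 1024 and 1438: 1289 in [1024, 1438] is true
  AP courses completed ≥ 7: 4 ≥ 7 is false
Combine:
[1.3] true AND false = false
[1] false AND false AND false = false
[2.1.1] true OR true = true
[2.1] NOT true = false
[2.2] true AND true = true
[2] false OR true = true
[3.1] false AND true = false
[3.2.1.1] false OR false = false
[3.2.1] NOT false = true
[3.2] NOT true = false
[3] false OR false = false
[4] true → false = false
[root] false OR true OR false OR false = true
Overall: true → admitted

Admitted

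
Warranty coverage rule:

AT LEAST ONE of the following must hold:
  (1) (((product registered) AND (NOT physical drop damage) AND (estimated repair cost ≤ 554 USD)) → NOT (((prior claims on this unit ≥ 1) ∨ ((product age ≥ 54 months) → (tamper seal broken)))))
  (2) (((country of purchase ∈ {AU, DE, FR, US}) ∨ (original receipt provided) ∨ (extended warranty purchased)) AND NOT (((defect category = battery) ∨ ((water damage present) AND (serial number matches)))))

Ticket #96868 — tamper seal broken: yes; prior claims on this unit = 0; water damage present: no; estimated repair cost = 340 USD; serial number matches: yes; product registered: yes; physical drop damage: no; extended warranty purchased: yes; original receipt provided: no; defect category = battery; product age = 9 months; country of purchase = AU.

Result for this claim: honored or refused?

Refused

Atomic conditions:
  product registered: yes → true
  NOT physical drop damage: no → true
  estimated repair cost ≤ 554 USD: 340 ≤ 554 is true
  prior claims on this unit ≥ 1: 0 ≥ 1 is false
  product age ≥ 54 months: 9 ≥ 54 is false
  tamper seal broken: yes → true
  country of purchase ∈ {AU, DE, FR, US}: AU is in the set → true
  original receipt provided: no → false
  extended warranty purchased: yes → true
  defect category = battery: battery == battery is true
  water damage present: no → false
  serial number matches: yes → true
Combine:
[1.1] true AND true AND true = true
[1.2.1.2] false → true (antecedent false ⇒ implication holds) = true
[1.2.1] false OR true = true
[1.2] NOT true = false
[1] true → false = false
[2.1] true OR false OR true = true
[2.2.1.2] false AND true = false
[2.2.1] true OR false = true
[2.2] NOT true = false
[2] true AND false = false
[root] false OR false = false
Overall: false → refused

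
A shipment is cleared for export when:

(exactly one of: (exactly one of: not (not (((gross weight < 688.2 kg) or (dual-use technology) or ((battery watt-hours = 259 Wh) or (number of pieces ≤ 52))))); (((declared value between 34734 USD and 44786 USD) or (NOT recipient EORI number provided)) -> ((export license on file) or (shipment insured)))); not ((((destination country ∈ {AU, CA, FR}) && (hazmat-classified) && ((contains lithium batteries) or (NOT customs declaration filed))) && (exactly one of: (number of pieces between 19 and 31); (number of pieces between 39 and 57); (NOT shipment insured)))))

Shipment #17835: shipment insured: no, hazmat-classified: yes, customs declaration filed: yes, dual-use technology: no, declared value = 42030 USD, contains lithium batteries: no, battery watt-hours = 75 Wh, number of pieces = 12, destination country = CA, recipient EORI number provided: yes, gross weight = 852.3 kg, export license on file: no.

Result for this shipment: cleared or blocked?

Blocked

Atomic conditions:
  gross weight < 688.2 kg: 852.3 < 688.2 is false
  dual-use technology: no → false
  battery watt-hours = 259 Wh: 75 == 259 is false
  number of pieces ≤ 52: 12 ≤ 52 is true
  declared value between 34734 USD and 44786 USD: 42030 in [34734, 44786] is true
  NOT recipient EORI number provided: yes → false
  export license on file: no → false
  shipment insured: no → false
  destination country ∈ {AU, CA, FR}: CA is in the set → true
  hazmat-classified: yes → true
  contains lithium batteries: no → false
  NOT customs declaration filed: yes → false
  number of pieces between 19 and 31: 12 in [19, 31] is false
  number of pieces between 39 and 57: 12 in [39, 57] is false
  NOT shipment insured: no → true
Combine:
[1.1.1.1.3] false OR true = true
[1.1.1.1] false OR false OR true = true
[1.1.1] NOT true = false
[1.1] NOT false = true
[1.2.1] true OR false = true
[1.2.2] false OR false = false
[1.2] true → false = false
[1] exactly-one(true, false) = true
[2.1.1.3] false OR false = false
[2.1.1] true AND true AND false = false
[2.1.2] exactly-one(false, false, true) = true
[2.1] false AND true = false
[2] NOT false = true
[root] exactly-one(true, true) = false
Overall: false → blocked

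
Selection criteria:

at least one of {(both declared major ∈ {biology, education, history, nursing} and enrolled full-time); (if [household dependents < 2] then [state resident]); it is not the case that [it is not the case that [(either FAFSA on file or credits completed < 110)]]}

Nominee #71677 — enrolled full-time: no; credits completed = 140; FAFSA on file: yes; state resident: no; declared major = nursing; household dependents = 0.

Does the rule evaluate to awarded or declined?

Atomic conditions:
  declared major ∈ {biology, education, history, nursing}: nursing is in the set → true
  enrolled full-time: no → false
  household dependents < 2: 0 < 2 is true
  state resident: no → false
  FAFSA on file: yes → true
  credits completed < 110: 140 < 110 is false
Combine:
[1] true AND false = false
[2] true → false = false
[3.1.1] true OR false = true
[3.1] NOT true = false
[3] NOT false = true
[root] false OR false OR true = true
Overall: true → awarded

Awarded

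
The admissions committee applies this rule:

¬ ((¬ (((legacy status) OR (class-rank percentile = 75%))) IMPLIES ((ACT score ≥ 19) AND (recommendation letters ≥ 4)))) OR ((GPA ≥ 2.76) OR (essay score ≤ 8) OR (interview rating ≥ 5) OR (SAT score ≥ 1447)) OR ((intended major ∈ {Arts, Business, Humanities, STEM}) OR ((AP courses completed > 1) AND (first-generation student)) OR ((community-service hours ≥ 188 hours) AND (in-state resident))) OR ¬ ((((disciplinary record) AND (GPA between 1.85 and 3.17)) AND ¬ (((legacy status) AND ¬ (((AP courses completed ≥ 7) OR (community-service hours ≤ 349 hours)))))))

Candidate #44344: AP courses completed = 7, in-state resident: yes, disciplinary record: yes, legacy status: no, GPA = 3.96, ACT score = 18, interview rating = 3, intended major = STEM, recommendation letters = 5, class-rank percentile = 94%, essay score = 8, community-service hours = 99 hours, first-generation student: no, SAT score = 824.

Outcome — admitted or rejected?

Admitted

Atomic conditions:
  legacy status: no → false
  class-rank percentile = 75%: 94 == 75 is false
  ACT score ≥ 19: 18 ≥ 19 is false
  recommendation letters ≥ 4: 5 ≥ 4 is true
  GPA ≥ 2.76: 3.96 ≥ 2.76 is true
  essay score ≤ 8: 8 ≤ 8 is true
  interview rating ≥ 5: 3 ≥ 5 is false
  SAT score ≥ 1447: 824 ≥ 1447 is false
  intended major ∈ {Arts, Business, Humanities, STEM}: STEM is in the set → true
  AP courses completed > 1: 7 > 1 is true
  first-generation student: no → false
  community-service hours ≥ 188 hours: 99 ≥ 188 is false
  in-state resident: yes → true
  disciplinary record: yes → true
  GPA between 1.85 and 3.17: 3.96 in [1.85, 3.17] is false
  AP courses completed ≥ 7: 7 ≥ 7 is true
  community-service hours ≤ 349 hours: 99 ≤ 349 is true
Combine:
[1.1.1.1] false OR false = false
[1.1.1] NOT false = true
[1.1.2] false AND true = false
[1.1] true → false = false
[1] NOT false = true
[2] true OR true OR false OR false = true
[3.2] true AND false = false
[3.3] false AND true = false
[3] true OR false OR false = true
[4.1.1] true AND false = false
[4.1.2.1.2.1] true OR true = true
[4.1.2.1.2] NOT true = false
[4.1.2.1] false AND false = false
[4.1.2] NOT false = true
[4.1] false AND true = false
[4] NOT false = true
[root] true OR true OR true OR true = true
Overall: true → admitted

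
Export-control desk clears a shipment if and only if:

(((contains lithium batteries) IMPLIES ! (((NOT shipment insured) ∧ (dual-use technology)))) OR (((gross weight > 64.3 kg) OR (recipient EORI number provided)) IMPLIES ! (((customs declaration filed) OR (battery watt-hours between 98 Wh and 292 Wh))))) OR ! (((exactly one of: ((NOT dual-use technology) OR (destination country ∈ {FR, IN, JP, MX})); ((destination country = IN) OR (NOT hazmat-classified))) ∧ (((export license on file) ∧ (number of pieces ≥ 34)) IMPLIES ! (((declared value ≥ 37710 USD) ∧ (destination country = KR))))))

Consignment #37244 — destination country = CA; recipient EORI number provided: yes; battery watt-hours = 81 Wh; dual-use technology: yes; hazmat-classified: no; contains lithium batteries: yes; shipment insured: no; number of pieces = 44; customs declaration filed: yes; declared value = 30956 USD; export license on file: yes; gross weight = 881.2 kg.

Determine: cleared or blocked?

Atomic conditions:
  contains lithium batteries: yes → true
  NOT shipment insured: no → true
  dual-use technology: yes → true
  gross weight > 64.3 kg: 881.2 > 64.3 is true
  recipient EORI number provided: yes → true
  customs declaration filed: yes → true
  battery watt-hours between 98 Wh and 292 Wh: 81 in [98, 292] is false
  NOT dual-use technology: yes → false
  destination country ∈ {FR, IN, JP, MX}: CA is not in the set → false
  destination country = IN: CA == IN is false
  NOT hazmat-classified: no → true
  export license on file: yes → true
  number of pieces ≥ 34: 44 ≥ 34 is true
  declared value ≥ 37710 USD: 30956 ≥ 37710 is false
  destination country = KR: CA == KR is false
Combine:
[1.1.2.1] true AND true = true
[1.1.2] NOT true = false
[1.1] true → false = false
[1.2.1] true OR true = true
[1.2.2.1] true OR false = true
[1.2.2] NOT true = false
[1.2] true → false = false
[1] false OR false = false
[2.1.1.1] false OR false = false
[2.1.1.2] false OR true = true
[2.1.1] exactly-one(false, true) = true
[2.1.2.1] true AND true = true
[2.1.2.2.1] false AND false = false
[2.1.2.2] NOT false = true
[2.1.2] true → true = true
[2.1] true AND true = true
[2] NOT true = false
[root] false OR false = false
Overall: false → blocked

Blocked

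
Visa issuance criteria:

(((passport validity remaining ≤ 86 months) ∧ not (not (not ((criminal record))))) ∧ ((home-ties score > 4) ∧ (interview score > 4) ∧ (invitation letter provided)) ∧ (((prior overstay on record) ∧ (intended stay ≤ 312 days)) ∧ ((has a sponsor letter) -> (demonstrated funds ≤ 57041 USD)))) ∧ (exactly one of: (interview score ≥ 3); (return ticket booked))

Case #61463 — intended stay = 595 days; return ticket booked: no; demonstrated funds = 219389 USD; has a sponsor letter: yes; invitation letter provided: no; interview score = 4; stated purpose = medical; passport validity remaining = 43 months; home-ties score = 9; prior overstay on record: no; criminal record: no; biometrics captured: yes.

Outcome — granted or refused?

Refused

Atomic conditions:
  passport validity remaining ≤ 86 months: 43 ≤ 86 is true
  criminal record: no → false
  home-ties score > 4: 9 > 4 is true
  interview score > 4: 4 > 4 is false
  invitation letter provided: no → false
  prior overstay on record: no → false
  intended stay ≤ 312 days: 595 ≤ 312 is false
  has a sponsor letter: yes → true
  demonstrated funds ≤ 57041 USD: 219389 ≤ 57041 is false
  interview score ≥ 3: 4 ≥ 3 is true
  return ticket booked: no → false
Combine:
[1.1.2.1.1] NOT false = true
[1.1.2.1] NOT true = false
[1.1.2] NOT false = true
[1.1] true AND true = true
[1.2] true AND false AND false = false
[1.3.1] false AND false = false
[1.3.2] true → false = false
[1.3] false AND false = false
[1] true AND false AND false = false
[2] exactly-one(true, false) = true
[root] false AND true = false
Overall: false → refused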